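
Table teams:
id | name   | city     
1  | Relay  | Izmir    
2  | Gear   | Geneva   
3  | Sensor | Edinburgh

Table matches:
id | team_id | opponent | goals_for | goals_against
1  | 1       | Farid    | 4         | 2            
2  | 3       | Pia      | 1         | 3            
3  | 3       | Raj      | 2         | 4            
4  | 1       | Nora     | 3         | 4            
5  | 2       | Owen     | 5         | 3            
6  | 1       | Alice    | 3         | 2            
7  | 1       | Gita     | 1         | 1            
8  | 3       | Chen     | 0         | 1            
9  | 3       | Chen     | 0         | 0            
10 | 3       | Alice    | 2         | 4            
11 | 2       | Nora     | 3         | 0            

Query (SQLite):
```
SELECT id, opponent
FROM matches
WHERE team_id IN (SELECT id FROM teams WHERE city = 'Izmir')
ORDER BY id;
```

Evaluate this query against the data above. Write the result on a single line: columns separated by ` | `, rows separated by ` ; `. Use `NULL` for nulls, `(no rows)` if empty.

Inner query: teams.id where city = 'Izmir'.
Outer: keep matches rows whose team_id is in that set.
Inner query → {1}

1 | Farid ; 4 | Nora ; 6 | Alice ; 7 | Gita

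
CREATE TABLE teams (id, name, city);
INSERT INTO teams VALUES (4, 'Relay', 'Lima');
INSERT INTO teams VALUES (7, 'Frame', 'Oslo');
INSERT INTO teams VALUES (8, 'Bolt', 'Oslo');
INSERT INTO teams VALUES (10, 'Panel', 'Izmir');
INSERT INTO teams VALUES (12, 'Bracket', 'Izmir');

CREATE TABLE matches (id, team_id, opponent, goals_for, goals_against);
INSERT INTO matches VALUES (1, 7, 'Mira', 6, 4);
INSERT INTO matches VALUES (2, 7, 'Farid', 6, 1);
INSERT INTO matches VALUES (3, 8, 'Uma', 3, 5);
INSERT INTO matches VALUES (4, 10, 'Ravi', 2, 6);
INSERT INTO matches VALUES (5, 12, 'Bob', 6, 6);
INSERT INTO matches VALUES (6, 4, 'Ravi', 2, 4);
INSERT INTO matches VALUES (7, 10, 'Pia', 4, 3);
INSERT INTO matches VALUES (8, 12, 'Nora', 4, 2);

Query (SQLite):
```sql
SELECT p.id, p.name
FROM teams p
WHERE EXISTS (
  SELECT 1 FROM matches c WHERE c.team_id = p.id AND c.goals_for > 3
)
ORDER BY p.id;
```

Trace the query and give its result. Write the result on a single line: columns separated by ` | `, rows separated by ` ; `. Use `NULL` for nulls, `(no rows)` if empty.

For each teams row, check whether any matches with matching team_id has goals_for > 3.
Keep rows where that is true.

7 | Frame ; 10 | Panel ; 12 | Bracket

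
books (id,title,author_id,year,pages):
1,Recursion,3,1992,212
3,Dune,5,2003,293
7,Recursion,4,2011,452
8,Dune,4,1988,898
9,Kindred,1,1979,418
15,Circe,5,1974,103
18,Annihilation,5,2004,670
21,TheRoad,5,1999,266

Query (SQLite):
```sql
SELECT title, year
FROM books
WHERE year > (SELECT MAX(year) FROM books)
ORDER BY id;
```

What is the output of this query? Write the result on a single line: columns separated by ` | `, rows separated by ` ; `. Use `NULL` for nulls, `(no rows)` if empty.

Scalar subquery: MAX(year) over all books rows = 2011.
Keep rows where year > that value.

(no rows)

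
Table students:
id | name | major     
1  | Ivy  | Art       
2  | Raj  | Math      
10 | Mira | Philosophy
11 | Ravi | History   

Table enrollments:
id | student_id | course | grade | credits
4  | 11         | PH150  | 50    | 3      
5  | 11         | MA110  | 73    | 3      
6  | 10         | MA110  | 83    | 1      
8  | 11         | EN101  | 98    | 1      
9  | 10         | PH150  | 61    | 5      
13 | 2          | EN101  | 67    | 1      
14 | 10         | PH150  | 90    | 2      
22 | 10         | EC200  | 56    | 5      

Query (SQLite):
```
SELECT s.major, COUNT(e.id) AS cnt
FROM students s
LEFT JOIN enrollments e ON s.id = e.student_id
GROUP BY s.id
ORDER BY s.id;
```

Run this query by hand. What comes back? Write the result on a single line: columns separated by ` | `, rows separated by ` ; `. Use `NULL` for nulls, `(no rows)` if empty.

Art | 0 ; Math | 1 ; Philosophy | 4 ; History | 3

LEFT JOIN keeps every students row; unmatched ones get NULL for enrollments columns.
Group by students.id and compute COUNT(e.id). COUNT(col) of an all-NULL group is 0.
  1: ids {—} → COUNT(e.id)=0
  2: ids {13} → COUNT(e.id)=1
  10: ids {6, 9, 14, 22} → COUNT(e.id)=4
  11: ids {4, 5, 8} → COUNT(e.id)=3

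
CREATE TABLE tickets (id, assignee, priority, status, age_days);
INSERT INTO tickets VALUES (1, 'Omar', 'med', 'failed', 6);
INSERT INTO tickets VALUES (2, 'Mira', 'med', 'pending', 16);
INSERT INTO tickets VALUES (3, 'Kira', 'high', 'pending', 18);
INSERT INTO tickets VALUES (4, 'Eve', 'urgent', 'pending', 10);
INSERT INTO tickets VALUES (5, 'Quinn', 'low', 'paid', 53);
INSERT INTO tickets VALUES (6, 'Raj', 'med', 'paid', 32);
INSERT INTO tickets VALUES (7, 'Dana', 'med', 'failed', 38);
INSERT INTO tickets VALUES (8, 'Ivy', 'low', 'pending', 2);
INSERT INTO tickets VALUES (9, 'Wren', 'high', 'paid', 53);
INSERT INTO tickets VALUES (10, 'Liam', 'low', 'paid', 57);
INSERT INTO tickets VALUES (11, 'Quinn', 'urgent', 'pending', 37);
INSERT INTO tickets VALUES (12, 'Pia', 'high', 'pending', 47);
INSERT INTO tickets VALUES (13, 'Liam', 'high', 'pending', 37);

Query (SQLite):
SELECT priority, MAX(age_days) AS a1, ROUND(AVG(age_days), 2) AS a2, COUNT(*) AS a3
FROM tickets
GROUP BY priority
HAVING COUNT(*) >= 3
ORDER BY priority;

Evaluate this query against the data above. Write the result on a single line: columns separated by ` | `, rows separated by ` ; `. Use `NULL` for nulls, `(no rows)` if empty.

Group tickets by priority.
Per group compute: MAX(age_days), ROUND(AVG(age_days), 2), COUNT(*).
HAVING: drop groups with fewer than 3 rows.
  high: ids {3, 9, 12, 13} → MAX(age_days)=53, ROUND(AVG(age_days), 2)=38.75, COUNT(*)=4
  low: ids {5, 8, 10} → MAX(age_days)=57, ROUND(AVG(age_days), 2)=37.33, COUNT(*)=3
  med: ids {1, 2, 6, 7} → MAX(age_days)=38, ROUND(AVG(age_days), 2)=23, COUNT(*)=4
  urgent: ids {4, 11} → MAX(age_days)=37, ROUND(AVG(age_days), 2)=23.5, COUNT(*)=2

high | 53 | 38.75 | 4 ; low | 57 | 37.33 | 3 ; med | 38 | 23 | 4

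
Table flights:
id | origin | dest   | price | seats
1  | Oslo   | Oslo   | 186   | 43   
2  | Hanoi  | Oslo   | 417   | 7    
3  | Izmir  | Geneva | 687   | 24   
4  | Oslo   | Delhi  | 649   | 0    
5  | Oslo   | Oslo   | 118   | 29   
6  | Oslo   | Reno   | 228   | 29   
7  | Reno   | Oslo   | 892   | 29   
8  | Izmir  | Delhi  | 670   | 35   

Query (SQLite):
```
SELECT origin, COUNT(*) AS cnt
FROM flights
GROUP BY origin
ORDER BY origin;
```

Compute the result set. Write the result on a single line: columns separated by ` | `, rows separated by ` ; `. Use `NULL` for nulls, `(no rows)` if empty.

Hanoi | 1 ; Izmir | 2 ; Oslo | 4 ; Reno | 1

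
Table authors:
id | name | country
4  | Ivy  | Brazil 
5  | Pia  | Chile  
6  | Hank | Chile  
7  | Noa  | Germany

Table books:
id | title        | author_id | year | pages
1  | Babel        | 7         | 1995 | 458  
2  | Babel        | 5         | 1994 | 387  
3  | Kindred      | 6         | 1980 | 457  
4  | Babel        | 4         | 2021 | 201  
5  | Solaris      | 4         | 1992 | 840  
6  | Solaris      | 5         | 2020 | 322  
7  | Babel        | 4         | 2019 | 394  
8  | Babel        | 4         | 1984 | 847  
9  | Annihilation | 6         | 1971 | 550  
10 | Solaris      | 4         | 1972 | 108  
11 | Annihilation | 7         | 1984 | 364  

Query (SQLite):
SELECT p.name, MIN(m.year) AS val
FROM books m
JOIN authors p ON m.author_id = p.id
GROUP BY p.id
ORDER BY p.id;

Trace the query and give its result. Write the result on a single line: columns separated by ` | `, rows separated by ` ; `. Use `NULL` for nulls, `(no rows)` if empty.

Join each books row to its authors via author_id.
Group joined rows by authors.id; compute MIN(m.year) per group.
  4: ids {4, 5, 7, 8, 10} → MIN(m.year)=1972
  5: ids {2, 6} → MIN(m.year)=1994
  6: ids {3, 9} → MIN(m.year)=1971
  7: ids {1, 11} → MIN(m.year)=1984

Ivy | 1972 ; Pia | 1994 ; Hank | 1971 ; Noa | 1984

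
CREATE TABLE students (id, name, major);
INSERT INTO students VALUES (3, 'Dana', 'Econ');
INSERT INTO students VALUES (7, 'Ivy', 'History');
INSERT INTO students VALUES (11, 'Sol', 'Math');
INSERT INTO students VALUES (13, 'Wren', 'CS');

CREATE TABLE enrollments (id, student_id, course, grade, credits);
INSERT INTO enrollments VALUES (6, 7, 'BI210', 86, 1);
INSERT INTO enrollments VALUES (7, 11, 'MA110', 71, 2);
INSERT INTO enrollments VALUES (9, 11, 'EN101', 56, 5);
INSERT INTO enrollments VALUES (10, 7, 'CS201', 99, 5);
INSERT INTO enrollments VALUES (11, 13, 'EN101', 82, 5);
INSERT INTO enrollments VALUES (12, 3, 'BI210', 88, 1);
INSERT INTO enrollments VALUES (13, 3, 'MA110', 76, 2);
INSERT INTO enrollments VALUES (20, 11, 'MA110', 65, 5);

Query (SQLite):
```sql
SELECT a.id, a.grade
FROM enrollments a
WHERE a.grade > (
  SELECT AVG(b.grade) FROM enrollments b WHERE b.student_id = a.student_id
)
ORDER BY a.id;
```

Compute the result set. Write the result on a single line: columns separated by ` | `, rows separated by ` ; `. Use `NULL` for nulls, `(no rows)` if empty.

7 | 71 ; 10 | 99 ; 12 | 88 ; 20 | 65

For each enrollments row a, compute AVG(grade) over rows sharing a.student_id.
Keep row a if a.grade > that per-group AVG.
  student_id=3: AVG(grade) = 82.0
  student_id=7: AVG(grade) = 92.5
  student_id=11: AVG(grade) = 64.0
  student_id=13: AVG(grade) = 82.0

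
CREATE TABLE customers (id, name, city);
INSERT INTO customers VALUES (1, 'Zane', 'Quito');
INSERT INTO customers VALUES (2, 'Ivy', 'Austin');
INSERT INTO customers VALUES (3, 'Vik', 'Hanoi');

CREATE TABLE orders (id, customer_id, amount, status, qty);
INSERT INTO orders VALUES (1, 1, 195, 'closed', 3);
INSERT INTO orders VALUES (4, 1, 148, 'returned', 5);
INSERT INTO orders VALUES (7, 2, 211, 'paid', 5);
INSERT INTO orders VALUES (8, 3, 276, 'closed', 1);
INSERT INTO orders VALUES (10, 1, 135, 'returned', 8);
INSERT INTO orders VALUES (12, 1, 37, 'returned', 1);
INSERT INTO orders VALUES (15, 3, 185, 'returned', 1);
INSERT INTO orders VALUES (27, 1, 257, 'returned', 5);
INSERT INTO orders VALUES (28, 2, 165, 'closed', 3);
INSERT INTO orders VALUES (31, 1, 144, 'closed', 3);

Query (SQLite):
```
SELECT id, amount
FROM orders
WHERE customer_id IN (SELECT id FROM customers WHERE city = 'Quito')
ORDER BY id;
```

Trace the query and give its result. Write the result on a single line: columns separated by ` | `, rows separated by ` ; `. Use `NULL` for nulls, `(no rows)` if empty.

Inner query: customers.id where city = 'Quito'.
Outer: keep orders rows whose customer_id is in that set.
Inner query → {1}

1 | 195 ; 4 | 148 ; 10 | 135 ; 12 | 37 ; 27 | 257 ; 31 | 144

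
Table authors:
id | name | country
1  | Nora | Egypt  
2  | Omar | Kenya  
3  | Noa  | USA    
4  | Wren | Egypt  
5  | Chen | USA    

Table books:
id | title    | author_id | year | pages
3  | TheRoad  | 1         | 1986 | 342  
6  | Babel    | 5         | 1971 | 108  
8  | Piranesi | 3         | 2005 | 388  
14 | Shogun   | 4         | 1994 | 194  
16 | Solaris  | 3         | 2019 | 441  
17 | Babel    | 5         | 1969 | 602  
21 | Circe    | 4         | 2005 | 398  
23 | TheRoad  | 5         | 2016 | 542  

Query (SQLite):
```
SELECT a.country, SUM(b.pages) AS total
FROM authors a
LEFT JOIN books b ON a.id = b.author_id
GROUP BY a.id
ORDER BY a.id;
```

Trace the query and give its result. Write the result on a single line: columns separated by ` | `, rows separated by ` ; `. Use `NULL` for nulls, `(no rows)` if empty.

Egypt | 342 ; Kenya | NULL ; USA | 829 ; Egypt | 592 ; USA | 1252

LEFT JOIN keeps every authors row; unmatched ones get NULL for books columns.
Group by authors.id and compute SUM(b.pages). SUM over an all-NULL group is NULL.
  1: ids {3} → SUM(b.pages)=342
  2: ids {—} → SUM(b.pages)=NULL
  3: ids {8, 16} → SUM(b.pages)=829
  4: ids {14, 21} → SUM(b.pages)=592
  5: ids {6, 17, 23} → SUM(b.pages)=1252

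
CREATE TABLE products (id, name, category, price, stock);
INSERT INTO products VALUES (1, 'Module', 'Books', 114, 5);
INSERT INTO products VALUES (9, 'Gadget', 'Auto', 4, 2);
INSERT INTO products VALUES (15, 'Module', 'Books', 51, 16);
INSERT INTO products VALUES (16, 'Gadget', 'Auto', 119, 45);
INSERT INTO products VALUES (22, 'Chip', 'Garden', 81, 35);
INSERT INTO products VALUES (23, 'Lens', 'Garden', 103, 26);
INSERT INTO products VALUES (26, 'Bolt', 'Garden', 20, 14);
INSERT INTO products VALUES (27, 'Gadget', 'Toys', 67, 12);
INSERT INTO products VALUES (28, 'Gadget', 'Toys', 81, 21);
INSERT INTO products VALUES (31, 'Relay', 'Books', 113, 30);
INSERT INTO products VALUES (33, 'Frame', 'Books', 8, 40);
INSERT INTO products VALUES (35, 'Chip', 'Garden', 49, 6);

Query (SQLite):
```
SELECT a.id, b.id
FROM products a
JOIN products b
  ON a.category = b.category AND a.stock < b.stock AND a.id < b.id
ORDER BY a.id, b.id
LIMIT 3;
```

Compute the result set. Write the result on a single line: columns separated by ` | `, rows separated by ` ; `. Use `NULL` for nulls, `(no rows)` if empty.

Pairs (a,b) with same category, a.stock < b.stock, a.id < b.id.
category groups: Auto:{9,16} Books:{1,15,31,33} Garden:{22,23,26,35} Toys:{27,28}
Ordered by (a.id, b.id); first 3.

1 | 15 ; 1 | 31 ; 1 | 33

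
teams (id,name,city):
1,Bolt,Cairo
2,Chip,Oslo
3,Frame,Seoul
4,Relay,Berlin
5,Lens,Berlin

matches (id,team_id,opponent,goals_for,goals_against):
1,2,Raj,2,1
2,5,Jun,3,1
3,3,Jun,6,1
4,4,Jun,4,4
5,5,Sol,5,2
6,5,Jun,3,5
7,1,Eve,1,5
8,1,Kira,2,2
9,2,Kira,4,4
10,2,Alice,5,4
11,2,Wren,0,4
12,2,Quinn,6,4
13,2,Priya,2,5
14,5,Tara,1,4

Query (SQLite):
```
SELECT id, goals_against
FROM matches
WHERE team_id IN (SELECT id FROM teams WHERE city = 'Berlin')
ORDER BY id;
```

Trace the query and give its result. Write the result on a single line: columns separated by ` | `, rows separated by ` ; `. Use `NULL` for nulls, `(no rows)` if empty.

2 | 1 ; 4 | 4 ; 5 | 2 ; 6 | 5 ; 14 | 4

Inner query: teams.id where city = 'Berlin'.
Outer: keep matches rows whose team_id is in that set.
Inner query → {4, 5}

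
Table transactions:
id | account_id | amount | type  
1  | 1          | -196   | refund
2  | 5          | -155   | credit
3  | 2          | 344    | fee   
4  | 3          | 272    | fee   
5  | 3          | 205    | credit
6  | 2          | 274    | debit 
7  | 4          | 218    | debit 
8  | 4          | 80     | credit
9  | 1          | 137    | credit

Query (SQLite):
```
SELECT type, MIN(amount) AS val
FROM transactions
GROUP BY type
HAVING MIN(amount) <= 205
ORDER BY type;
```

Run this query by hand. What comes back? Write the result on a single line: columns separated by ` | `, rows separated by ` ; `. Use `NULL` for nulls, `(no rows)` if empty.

credit | -155 ; refund | -196

Partition transactions by type; compute MIN(amount) within each group.
HAVING: keep groups where MIN(amount) <= 205.
  credit: ids {2, 5, 8, 9} → MIN(amount)=-155
  debit: ids {6, 7} → MIN(amount)=218
  fee: ids {3, 4} → MIN(amount)=272
  refund: ids {1} → MIN(amount)=-196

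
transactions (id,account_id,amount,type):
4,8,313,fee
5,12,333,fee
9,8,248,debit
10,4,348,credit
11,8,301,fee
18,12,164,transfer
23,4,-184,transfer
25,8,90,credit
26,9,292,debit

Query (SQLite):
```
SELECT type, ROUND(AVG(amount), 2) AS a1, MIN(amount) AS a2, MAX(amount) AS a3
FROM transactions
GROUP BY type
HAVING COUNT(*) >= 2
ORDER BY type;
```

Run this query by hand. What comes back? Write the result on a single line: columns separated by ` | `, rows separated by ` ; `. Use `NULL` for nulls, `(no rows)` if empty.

Group transactions by type.
Per group compute: ROUND(AVG(amount), 2), MIN(amount), MAX(amount).
HAVING: drop groups with fewer than 2 rows.
  credit: ids {10, 25} → ROUND(AVG(amount), 2)=219, MIN(amount)=90, MAX(amount)=348
  debit: ids {9, 26} → ROUND(AVG(amount), 2)=270, MIN(amount)=248, MAX(amount)=292
  fee: ids {4, 5, 11} → ROUND(AVG(amount), 2)=315.67, MIN(amount)=301, MAX(amount)=333
  transfer: ids {18, 23} → ROUND(AVG(amount), 2)=-10, MIN(amount)=-184, MAX(amount)=164

credit | 219 | 90 | 348 ; debit | 270 | 248 | 292 ; fee | 315.67 | 301 | 333 ; transfer | -10 | -184 | 164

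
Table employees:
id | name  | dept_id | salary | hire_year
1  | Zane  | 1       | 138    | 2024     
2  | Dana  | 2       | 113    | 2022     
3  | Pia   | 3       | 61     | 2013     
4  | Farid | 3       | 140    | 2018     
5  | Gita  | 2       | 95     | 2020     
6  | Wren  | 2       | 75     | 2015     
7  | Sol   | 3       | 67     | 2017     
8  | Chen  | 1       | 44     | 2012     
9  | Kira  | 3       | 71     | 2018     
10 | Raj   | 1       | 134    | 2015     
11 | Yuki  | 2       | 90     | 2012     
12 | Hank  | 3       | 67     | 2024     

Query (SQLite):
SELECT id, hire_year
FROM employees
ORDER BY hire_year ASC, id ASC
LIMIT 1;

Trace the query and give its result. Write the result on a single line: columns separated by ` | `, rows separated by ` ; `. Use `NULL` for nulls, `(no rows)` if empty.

8 | 2012

Sort by hire_year asc, tiebreak id asc: (2012, id=8), (2012, id=11), (2013, id=3), (2015, id=6) …. Take first 1.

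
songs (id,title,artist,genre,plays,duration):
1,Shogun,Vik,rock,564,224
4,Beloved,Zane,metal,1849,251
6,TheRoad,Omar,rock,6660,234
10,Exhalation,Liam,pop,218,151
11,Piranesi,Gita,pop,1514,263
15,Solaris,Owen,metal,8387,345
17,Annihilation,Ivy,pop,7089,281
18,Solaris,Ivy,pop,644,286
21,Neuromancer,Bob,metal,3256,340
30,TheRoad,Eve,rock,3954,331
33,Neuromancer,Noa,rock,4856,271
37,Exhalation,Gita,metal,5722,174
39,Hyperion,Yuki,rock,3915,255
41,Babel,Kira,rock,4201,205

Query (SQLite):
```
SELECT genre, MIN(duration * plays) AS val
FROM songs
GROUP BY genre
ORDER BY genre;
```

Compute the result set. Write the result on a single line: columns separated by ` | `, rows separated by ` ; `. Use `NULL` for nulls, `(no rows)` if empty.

metal | 464099 ; pop | 32918 ; rock | 126336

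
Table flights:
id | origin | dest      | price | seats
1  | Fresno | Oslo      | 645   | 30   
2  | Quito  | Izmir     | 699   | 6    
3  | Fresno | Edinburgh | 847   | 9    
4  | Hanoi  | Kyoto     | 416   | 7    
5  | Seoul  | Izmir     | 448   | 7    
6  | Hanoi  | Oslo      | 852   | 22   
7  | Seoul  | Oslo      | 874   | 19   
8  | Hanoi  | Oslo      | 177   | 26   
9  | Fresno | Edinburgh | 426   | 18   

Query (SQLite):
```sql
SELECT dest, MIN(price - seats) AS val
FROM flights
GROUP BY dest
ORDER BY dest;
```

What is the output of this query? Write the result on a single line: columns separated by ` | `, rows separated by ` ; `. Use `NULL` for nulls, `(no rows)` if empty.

Edinburgh | 408 ; Izmir | 441 ; Kyoto | 409 ; Oslo | 151

For each row compute price - seats.
Group by dest; take MIN of the expression per group.
  Edinburgh: ids {3, 9} → MIN(price - seats)=408
  Izmir: ids {2, 5} → MIN(price - seats)=441
  Kyoto: ids {4} → MIN(price - seats)=409
  Oslo: ids {1, 6, 7, 8} → MIN(price - seats)=151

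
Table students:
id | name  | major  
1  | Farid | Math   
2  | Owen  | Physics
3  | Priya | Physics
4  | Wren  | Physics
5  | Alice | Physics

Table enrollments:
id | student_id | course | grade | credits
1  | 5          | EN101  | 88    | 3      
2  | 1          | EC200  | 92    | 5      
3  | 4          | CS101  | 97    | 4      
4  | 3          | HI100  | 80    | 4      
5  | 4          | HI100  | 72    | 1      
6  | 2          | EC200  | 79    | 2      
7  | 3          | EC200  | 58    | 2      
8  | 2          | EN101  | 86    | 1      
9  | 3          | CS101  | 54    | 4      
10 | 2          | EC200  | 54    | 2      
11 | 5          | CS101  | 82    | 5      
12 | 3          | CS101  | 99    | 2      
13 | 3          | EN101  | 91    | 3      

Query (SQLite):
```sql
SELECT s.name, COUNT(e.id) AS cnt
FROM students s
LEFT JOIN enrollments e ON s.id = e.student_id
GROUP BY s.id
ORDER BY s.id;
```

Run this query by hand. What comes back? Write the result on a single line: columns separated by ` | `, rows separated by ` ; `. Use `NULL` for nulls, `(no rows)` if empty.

Farid | 1 ; Owen | 3 ; Priya | 5 ; Wren | 2 ; Alice | 2

LEFT JOIN keeps every students row; unmatched ones get NULL for enrollments columns.
Group by students.id and compute COUNT(e.id). COUNT(col) of an all-NULL group is 0.
  1: ids {2} → COUNT(e.id)=1
  2: ids {6, 8, 10} → COUNT(e.id)=3
  3: ids {4, 7, 9, 12, 13} → COUNT(e.id)=5
  4: ids {3, 5} → COUNT(e.id)=2
  5: ids {1, 11} → COUNT(e.id)=2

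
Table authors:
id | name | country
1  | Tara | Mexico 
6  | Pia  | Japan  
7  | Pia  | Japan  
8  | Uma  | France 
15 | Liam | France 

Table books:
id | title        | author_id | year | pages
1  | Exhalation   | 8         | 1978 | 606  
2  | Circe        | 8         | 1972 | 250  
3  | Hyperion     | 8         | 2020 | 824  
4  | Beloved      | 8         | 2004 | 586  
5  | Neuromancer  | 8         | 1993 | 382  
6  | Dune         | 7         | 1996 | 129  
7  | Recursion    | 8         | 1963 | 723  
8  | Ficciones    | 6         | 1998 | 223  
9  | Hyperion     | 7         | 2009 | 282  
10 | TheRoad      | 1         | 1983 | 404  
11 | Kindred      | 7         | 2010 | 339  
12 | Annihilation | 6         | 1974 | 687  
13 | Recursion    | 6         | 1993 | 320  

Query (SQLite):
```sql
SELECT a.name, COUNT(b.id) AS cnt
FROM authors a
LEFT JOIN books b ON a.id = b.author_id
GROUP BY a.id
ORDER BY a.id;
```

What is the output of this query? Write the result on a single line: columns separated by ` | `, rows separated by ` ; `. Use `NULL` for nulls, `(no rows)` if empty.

LEFT JOIN keeps every authors row; unmatched ones get NULL for books columns.
Group by authors.id and compute COUNT(b.id). COUNT(col) of an all-NULL group is 0.
  1: ids {10} → COUNT(b.id)=1
  6: ids {8, 12, 13} → COUNT(b.id)=3
  7: ids {6, 9, 11} → COUNT(b.id)=3
  8: ids {1, 2, 3, 4, 5, 7} → COUNT(b.id)=6
  15: ids {—} → COUNT(b.id)=0

Tara | 1 ; Pia | 3 ; Pia | 3 ; Uma | 6 ; Liam | 0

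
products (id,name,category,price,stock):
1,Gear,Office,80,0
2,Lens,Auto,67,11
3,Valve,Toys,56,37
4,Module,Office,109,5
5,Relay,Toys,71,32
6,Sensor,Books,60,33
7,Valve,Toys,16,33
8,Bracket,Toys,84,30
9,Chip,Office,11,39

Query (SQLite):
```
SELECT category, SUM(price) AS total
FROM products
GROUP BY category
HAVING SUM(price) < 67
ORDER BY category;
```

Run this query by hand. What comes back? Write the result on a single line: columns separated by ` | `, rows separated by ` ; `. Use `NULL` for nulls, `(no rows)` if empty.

Partition products by category; compute SUM(price) within each group.
HAVING: keep groups where SUM(price) < 67.
  Auto: ids {2} → SUM(price)=67
  Books: ids {6} → SUM(price)=60
  Office: ids {1, 4, 9} → SUM(price)=200
  Toys: ids {3, 5, 7, 8} → SUM(price)=227

Books | 60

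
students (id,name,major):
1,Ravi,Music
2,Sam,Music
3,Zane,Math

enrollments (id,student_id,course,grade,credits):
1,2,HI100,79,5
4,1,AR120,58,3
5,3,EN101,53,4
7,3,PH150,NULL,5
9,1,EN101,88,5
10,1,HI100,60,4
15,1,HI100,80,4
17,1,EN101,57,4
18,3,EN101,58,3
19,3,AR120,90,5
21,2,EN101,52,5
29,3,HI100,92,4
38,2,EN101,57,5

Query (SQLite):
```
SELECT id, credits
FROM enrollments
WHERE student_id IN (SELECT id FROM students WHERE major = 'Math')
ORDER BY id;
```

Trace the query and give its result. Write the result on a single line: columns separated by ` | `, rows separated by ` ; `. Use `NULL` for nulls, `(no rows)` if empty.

Inner query: students.id where major = 'Math'.
Outer: keep enrollments rows whose student_id is in that set.
Inner query → {3}

5 | 4 ; 7 | 5 ; 18 | 3 ; 19 | 5 ; 29 | 4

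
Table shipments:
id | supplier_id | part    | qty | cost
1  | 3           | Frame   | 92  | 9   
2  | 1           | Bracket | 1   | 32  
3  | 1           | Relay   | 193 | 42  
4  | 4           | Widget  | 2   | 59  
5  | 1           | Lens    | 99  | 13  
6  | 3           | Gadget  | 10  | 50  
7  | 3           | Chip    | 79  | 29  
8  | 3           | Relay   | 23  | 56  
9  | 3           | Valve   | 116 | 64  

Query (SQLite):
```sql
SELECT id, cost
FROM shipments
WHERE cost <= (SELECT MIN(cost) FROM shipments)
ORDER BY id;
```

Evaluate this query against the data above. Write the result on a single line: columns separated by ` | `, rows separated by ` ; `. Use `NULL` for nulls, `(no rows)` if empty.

1 | 9

Scalar subquery: MIN(cost) over all shipments rows = 9.
Keep rows where cost <= that value.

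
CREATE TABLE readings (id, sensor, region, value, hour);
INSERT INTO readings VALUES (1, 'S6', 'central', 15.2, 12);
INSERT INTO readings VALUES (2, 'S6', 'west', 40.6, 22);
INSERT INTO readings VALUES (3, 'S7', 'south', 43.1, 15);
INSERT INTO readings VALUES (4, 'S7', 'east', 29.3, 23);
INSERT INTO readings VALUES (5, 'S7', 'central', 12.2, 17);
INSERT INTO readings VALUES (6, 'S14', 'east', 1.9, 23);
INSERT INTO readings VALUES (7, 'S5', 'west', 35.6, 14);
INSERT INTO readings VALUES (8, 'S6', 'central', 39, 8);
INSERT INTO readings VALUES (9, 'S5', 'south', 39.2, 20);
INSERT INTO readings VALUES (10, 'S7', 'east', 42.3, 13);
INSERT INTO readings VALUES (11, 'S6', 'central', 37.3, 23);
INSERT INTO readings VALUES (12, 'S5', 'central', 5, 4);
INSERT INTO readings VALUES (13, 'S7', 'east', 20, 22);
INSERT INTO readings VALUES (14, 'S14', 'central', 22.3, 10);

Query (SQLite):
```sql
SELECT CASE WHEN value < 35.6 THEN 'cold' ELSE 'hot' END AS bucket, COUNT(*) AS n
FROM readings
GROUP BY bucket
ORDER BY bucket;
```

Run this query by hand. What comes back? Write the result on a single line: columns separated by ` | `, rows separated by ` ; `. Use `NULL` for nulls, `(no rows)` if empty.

cold | 7 ; hot | 7

Bucket rows by value < 35.6 → 'cold' else 'hot'; count each bucket.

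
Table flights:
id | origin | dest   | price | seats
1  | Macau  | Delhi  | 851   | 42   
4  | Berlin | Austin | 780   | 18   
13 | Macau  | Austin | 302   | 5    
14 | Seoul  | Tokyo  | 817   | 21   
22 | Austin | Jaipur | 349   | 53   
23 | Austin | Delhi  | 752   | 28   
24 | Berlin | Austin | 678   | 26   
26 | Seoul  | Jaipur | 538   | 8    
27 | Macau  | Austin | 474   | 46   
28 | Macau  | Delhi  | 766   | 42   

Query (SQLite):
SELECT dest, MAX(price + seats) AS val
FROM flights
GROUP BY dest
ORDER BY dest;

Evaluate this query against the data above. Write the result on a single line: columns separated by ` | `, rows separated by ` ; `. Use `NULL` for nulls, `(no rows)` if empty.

Austin | 798 ; Delhi | 893 ; Jaipur | 546 ; Tokyo | 838

For each row compute price + seats.
Group by dest; take MAX of the expression per group.
  Austin: ids {4, 13, 24, 27} → MAX(price + seats)=798
  Delhi: ids {1, 23, 28} → MAX(price + seats)=893
  Jaipur: ids {22, 26} → MAX(price + seats)=546
  Tokyo: ids {14} → MAX(price + seats)=838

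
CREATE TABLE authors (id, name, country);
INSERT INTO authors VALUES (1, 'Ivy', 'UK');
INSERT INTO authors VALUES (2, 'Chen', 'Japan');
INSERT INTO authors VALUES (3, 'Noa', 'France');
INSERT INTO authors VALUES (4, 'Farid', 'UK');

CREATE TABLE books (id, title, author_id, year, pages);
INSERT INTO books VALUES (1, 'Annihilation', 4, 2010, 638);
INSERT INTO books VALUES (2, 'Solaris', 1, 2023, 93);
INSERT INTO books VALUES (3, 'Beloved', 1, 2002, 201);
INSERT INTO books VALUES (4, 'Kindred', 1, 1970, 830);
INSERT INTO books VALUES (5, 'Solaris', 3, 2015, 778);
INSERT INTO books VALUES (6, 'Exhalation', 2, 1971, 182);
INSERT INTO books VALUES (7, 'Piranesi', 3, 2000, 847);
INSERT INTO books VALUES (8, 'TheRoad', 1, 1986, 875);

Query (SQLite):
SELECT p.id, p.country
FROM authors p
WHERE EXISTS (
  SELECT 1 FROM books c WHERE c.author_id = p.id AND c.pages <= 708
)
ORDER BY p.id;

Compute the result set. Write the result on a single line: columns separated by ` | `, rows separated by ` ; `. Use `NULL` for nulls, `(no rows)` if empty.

1 | UK ; 2 | Japan ; 4 | UK

For each authors row, check whether any books with matching author_id has pages <= 708.
Keep rows where that is true.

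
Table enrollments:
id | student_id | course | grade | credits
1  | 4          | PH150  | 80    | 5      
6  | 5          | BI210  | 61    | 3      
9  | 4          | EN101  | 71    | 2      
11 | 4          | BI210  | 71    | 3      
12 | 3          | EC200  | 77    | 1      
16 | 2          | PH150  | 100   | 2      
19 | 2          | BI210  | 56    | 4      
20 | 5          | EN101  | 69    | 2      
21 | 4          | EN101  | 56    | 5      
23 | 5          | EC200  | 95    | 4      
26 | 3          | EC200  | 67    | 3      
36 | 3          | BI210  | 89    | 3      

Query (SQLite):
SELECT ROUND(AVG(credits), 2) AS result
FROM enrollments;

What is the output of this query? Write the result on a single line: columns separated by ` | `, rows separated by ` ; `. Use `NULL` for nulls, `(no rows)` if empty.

3.08

All credits values: [5, 3, 2, 3, 1, 2, 4, 2, 5, 4, 3, 3].
AVG = 37 / 12 (rounded to 2 dp).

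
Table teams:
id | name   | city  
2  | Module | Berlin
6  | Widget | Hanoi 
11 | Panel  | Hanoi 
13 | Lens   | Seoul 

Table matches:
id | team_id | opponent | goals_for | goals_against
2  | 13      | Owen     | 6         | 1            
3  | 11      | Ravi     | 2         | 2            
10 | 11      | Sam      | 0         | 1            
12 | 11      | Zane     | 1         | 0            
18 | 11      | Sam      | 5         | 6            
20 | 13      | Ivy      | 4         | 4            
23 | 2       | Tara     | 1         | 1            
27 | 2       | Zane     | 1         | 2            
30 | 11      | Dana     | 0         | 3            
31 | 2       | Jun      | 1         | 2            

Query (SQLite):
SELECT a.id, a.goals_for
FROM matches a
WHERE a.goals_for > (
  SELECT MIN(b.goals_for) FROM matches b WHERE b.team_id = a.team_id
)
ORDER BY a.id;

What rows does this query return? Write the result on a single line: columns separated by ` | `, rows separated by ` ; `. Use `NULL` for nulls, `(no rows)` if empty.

For each matches row a, compute MIN(goals_for) over rows sharing a.team_id.
Keep row a if a.goals_for > that per-group MIN.
  team_id=2: MIN(goals_for) = 1
  team_id=11: MIN(goals_for) = 0
  team_id=13: MIN(goals_for) = 4

2 | 6 ; 3 | 2 ; 12 | 1 ; 18 | 5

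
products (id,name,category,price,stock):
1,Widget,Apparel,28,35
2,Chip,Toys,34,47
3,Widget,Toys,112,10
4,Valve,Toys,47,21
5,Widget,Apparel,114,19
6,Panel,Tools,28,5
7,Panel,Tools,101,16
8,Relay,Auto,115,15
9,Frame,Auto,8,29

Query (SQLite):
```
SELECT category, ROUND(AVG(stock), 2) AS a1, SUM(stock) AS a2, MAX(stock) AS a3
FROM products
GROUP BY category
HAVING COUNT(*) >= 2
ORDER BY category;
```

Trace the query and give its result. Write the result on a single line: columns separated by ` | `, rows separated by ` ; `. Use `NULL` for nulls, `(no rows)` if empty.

Group products by category.
Per group compute: ROUND(AVG(stock), 2), SUM(stock), MAX(stock).
HAVING: drop groups with fewer than 2 rows.
  Apparel: ids {1, 5} → ROUND(AVG(stock), 2)=27, SUM(stock)=54, MAX(stock)=35
  Auto: ids {8, 9} → ROUND(AVG(stock), 2)=22, SUM(stock)=44, MAX(stock)=29
  Tools: ids {6, 7} → ROUND(AVG(stock), 2)=10.5, SUM(stock)=21, MAX(stock)=16
  Toys: ids {2, 3, 4} → ROUND(AVG(stock), 2)=26, SUM(stock)=78, MAX(stock)=47

Apparel | 27 | 54 | 35 ; Auto | 22 | 44 | 29 ; Tools | 10.5 | 21 | 16 ; Toys | 26 | 78 | 47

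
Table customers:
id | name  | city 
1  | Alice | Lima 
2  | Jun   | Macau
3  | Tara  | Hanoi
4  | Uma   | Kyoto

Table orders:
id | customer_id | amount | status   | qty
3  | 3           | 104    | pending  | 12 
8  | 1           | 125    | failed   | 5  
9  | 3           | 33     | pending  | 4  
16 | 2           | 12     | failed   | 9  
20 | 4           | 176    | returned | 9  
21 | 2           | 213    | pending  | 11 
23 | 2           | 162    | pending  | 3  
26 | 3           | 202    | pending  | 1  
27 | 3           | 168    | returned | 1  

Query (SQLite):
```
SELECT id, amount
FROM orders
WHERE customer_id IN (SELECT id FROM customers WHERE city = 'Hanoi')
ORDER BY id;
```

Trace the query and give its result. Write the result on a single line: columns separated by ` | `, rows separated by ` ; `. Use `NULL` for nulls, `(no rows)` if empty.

3 | 104 ; 9 | 33 ; 26 | 202 ; 27 | 168

Inner query: customers.id where city = 'Hanoi'.
Outer: keep orders rows whose customer_id is in that set.
Inner query → {3}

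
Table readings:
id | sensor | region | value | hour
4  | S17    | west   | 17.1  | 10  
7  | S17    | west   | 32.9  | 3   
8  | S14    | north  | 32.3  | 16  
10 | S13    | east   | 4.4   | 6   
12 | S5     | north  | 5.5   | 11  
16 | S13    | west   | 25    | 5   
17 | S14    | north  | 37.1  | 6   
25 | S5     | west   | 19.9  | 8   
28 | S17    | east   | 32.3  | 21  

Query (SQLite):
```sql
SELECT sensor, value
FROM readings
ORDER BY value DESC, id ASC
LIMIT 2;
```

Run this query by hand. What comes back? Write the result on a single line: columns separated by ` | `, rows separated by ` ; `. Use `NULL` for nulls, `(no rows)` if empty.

Sort by value desc, tiebreak id asc: (37.1, id=17), (32.9, id=7), (32.3, id=8), (32.3, id=28), (25, id=16) …. Take first 2.

S14 | 37.1 ; S17 | 32.9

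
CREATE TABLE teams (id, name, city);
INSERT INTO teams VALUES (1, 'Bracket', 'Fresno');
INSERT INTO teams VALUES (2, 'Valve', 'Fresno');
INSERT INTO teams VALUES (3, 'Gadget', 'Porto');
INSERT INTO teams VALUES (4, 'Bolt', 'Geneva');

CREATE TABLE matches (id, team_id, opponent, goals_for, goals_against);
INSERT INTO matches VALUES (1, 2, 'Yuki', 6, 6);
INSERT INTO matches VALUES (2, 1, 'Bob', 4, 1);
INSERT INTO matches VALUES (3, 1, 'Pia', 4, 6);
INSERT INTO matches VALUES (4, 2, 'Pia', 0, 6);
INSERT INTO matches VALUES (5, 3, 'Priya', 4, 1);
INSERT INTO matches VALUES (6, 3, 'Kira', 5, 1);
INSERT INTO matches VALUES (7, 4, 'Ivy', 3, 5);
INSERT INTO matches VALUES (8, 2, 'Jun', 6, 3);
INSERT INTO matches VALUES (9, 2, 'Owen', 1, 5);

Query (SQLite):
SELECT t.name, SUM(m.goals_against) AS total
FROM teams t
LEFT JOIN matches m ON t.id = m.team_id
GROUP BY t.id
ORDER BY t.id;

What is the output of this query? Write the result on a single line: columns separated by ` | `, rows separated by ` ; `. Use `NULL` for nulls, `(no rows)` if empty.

Bracket | 7 ; Valve | 20 ; Gadget | 2 ; Bolt | 5

LEFT JOIN keeps every teams row; unmatched ones get NULL for matches columns.
Group by teams.id and compute SUM(m.goals_against). SUM over an all-NULL group is NULL.
  1: ids {2, 3} → SUM(m.goals_against)=7
  2: ids {1, 4, 8, 9} → SUM(m.goals_against)=20
  3: ids {5, 6} → SUM(m.goals_against)=2
  4: ids {7} → SUM(m.goals_against)=5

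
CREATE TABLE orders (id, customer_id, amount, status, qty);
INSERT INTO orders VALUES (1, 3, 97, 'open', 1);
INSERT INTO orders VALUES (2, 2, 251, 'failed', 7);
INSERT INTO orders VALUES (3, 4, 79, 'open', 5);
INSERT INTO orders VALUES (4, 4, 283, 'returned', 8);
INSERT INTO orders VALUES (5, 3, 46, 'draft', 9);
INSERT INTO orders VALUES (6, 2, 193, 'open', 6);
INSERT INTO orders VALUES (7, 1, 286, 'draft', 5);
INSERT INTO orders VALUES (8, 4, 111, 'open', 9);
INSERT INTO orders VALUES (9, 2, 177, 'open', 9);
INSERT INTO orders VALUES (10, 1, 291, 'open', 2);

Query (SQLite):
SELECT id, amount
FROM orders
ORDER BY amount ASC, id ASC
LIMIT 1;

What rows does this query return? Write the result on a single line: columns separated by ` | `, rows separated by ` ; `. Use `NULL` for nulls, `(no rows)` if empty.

Sort by amount asc, tiebreak id asc: (46, id=5), (79, id=3), (97, id=1), (111, id=8) …. Take first 1.

5 | 46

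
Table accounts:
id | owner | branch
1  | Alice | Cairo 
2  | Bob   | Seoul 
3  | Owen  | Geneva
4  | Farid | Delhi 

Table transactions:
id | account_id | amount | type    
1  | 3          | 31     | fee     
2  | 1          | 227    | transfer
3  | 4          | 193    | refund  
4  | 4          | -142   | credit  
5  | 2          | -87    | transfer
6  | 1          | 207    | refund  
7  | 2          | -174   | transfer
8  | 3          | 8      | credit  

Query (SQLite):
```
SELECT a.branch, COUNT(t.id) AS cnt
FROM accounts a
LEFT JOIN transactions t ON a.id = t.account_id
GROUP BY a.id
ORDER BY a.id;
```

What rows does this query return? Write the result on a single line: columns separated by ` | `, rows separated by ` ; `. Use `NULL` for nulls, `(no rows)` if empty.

Cairo | 2 ; Seoul | 2 ; Geneva | 2 ; Delhi | 2

LEFT JOIN keeps every accounts row; unmatched ones get NULL for transactions columns.
Group by accounts.id and compute COUNT(t.id). COUNT(col) of an all-NULL group is 0.
  1: ids {2, 6} → COUNT(t.id)=2
  2: ids {5, 7} → COUNT(t.id)=2
  3: ids {1, 8} → COUNT(t.id)=2
  4: ids {3, 4} → COUNT(t.id)=2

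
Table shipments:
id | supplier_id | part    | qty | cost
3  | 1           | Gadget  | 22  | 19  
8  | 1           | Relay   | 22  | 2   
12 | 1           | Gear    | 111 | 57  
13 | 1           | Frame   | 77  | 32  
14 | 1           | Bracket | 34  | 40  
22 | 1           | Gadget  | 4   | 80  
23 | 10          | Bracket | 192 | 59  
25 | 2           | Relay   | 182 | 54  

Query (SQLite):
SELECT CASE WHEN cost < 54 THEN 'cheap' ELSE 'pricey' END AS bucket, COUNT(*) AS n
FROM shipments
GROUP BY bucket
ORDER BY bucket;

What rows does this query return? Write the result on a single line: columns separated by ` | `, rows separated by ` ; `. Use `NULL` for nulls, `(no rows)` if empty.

Bucket rows by cost < 54 → 'cheap' else 'pricey'; count each bucket.

cheap | 4 ; pricey | 4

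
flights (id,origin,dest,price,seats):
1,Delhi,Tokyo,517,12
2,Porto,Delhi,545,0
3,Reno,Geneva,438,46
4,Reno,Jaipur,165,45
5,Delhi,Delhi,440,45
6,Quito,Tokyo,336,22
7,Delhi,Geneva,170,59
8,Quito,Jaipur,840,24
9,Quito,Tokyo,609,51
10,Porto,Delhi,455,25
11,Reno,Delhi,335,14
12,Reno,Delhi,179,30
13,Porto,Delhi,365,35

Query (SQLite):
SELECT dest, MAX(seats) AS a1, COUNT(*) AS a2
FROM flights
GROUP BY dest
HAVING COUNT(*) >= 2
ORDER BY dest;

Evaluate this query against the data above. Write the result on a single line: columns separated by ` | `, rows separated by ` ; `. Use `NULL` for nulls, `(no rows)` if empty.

Delhi | 45 | 6 ; Geneva | 59 | 2 ; Jaipur | 45 | 2 ; Tokyo | 51 | 3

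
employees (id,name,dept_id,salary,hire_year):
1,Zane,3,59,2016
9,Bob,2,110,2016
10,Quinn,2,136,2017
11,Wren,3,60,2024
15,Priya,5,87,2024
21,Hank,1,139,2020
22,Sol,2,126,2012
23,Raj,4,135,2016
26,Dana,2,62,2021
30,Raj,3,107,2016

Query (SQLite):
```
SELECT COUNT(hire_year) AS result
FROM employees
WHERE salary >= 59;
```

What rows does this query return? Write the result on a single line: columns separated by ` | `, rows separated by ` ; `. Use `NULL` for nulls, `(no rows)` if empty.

10

Rows where salary >= 59 → hire_year values: [2016, 2016, 2017, 2024, 2024, 2020, 2012, 2016, 2021, 2016].
COUNT(hire_year) counts non-NULL values → 10.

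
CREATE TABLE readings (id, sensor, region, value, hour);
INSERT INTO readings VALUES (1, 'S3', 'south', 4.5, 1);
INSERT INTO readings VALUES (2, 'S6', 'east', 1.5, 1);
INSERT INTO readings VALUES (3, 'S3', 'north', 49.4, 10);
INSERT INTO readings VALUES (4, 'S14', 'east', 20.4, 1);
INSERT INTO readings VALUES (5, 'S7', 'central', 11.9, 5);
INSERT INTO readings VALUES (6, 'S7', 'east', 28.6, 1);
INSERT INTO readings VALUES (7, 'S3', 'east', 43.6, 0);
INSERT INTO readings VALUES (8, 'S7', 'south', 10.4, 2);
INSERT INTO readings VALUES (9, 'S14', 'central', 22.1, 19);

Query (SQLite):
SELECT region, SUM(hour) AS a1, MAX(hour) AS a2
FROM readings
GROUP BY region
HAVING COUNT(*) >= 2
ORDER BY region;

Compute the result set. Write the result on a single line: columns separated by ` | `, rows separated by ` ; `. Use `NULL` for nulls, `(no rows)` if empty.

central | 24 | 19 ; east | 3 | 1 ; south | 3 | 2

Group readings by region.
Per group compute: SUM(hour), MAX(hour).
HAVING: drop groups with fewer than 2 rows.
  central: ids {5, 9} → SUM(hour)=24, MAX(hour)=19
  east: ids {2, 4, 6, 7} → SUM(hour)=3, MAX(hour)=1
  north: ids {3} → SUM(hour)=10, MAX(hour)=10
  south: ids {1, 8} → SUM(hour)=3, MAX(hour)=2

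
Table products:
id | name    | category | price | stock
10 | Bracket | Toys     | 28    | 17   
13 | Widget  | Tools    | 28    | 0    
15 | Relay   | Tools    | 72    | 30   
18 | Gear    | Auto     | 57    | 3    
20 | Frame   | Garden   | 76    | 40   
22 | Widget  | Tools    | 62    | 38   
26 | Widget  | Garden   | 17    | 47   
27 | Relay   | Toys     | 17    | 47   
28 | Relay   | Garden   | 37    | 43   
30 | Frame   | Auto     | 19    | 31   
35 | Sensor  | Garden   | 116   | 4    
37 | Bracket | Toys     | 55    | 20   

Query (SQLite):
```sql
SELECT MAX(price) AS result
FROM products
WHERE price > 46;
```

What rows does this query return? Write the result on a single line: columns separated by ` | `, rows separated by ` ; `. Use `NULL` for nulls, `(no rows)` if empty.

116

Rows where price > 46 → price values: [72, 57, 76, 62, 116, 55].
MAX of non-NULL values = 116.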